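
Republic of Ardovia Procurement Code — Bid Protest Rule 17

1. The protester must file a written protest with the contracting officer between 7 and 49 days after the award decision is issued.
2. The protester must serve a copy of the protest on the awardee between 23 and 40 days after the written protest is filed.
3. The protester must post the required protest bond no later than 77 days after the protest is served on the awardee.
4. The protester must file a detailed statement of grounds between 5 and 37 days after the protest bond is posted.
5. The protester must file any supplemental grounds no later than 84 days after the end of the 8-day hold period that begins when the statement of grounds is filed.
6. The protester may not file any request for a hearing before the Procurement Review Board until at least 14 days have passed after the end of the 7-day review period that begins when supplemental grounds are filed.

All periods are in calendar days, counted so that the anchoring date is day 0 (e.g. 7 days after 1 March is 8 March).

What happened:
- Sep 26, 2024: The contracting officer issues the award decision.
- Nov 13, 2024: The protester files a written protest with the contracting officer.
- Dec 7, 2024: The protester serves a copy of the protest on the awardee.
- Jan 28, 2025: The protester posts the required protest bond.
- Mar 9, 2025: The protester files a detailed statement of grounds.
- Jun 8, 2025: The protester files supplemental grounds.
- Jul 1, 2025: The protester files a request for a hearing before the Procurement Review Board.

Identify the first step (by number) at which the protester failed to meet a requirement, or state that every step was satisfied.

Step 1: the window is 7–49 days after Sep 26, 2024 (when the award decision is issued), so Oct 3, 2024 through Nov 14, 2024; done Nov 13, 2024 — within the window.
Step 2: the window is 23–40 days after Nov 13, 2024 (when the written protest is filed), so Dec 6, 2024 through Dec 23, 2024; done Dec 7, 2024, which is between those dates.
Step 3: 77 days after Dec 7, 2024 (when the protest is served on the awardee) is Feb 22, 2025; completed Jan 28, 2025, before the deadline.
Step 4: the window is 5–37 days after Jan 28, 2025 (when the protest bond is posted), so Feb 2, 2025 through Mar 6, 2025; Mar 9, 2025 is 3 days past the end of the window.

Step 4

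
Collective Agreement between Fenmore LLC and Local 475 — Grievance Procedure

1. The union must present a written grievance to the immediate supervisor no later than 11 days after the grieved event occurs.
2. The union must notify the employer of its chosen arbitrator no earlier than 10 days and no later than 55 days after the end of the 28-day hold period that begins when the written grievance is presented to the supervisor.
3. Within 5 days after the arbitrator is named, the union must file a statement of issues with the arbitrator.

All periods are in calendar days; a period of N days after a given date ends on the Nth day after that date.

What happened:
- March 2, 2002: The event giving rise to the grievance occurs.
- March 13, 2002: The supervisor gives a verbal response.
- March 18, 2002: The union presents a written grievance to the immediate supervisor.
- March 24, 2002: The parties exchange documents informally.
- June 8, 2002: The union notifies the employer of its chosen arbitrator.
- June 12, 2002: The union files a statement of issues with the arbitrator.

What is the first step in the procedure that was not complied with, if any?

Step 1: 11 days after March 2, 2002 (when the grieved event occurs) is March 13, 2002; not done until March 18, 2002, 5 days after the deadline.
That is the first point of non-compliance.

Step 1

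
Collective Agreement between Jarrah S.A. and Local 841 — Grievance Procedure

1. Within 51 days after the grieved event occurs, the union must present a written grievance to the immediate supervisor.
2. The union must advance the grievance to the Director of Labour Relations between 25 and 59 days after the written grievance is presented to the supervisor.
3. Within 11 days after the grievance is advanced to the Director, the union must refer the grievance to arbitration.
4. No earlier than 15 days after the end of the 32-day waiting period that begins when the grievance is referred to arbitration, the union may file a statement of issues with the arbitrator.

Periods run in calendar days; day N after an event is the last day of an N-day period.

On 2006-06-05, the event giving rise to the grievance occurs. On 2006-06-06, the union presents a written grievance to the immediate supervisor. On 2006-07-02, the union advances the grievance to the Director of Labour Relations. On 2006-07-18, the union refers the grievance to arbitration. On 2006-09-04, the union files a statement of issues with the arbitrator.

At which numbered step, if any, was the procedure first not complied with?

Step 3

(1) due by 2006-06-05 + 51 days = 2006-07-26; done 2006-06-06 — timely.
(2) the permitted window runs from 2006-06-06 + 25 = 2006-07-01 to 2006-06-06 + 59 = 2006-08-04; done 2006-07-02 — within the window.
(3) due by 2006-07-02 + 11 days = 2006-07-13; not done until 2006-07-18, 5 days after the deadline.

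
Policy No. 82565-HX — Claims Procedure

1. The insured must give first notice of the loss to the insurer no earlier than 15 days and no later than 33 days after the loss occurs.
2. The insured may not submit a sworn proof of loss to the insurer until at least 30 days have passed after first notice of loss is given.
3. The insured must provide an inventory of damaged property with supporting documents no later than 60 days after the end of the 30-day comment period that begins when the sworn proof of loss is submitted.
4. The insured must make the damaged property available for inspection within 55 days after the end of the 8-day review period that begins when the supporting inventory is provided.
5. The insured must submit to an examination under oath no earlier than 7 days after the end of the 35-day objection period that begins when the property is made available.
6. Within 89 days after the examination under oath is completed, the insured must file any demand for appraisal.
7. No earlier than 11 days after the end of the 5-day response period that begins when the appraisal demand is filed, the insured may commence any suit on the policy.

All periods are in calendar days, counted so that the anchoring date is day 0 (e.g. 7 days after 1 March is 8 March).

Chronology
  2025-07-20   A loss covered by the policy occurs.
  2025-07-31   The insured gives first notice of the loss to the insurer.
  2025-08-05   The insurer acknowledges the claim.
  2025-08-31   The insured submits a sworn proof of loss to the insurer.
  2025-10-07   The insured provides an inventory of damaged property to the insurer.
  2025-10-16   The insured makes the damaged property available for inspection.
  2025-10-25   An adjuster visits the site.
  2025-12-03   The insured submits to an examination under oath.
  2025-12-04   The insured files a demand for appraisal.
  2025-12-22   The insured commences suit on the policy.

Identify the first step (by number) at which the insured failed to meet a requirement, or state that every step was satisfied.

Step 1 — 15 and 33 days from 2025-07-20 (when the loss occurs) are 2025-08-04 and 2025-08-22 respectively; done 2025-07-31 — 4 days before the window opened.
No need to go further; step 1 was not satisfied.

Step 1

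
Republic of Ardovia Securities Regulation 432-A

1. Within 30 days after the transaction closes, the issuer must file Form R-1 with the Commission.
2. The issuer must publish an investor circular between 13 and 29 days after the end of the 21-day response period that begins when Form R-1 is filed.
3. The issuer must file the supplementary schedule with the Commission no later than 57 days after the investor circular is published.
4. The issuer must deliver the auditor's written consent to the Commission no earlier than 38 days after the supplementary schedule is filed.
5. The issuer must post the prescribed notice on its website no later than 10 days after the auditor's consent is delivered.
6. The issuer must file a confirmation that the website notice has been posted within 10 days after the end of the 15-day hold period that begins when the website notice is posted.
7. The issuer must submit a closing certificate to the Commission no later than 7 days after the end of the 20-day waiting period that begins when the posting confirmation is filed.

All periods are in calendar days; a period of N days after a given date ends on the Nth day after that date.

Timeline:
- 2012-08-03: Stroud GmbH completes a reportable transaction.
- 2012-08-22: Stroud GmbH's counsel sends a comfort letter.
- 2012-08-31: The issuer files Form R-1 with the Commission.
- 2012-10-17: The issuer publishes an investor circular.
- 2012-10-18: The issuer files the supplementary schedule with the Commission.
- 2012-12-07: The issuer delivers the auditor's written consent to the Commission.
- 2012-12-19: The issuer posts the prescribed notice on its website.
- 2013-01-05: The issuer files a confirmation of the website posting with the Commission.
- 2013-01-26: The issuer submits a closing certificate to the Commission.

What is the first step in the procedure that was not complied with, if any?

Step 5

(1) due by 2012-08-03 + 30 days = 2012-09-02; completed 2012-08-31, before the deadline.
(2) the permitted window runs from 2012-09-21 + 13 = 2012-10-04 to 2012-09-21 + 29 = 2012-10-20; done 2012-10-17 — within the window.
(3) due by 2012-10-17 + 57 days = 2012-12-13; done 2012-10-18 — timely.
(4) permitted from 2012-10-18 + 38 days = 2012-11-25 onward; 2012-12-07 is on or after that date.
(5) due by 2012-12-07 + 10 days = 2012-12-17; 2012-12-19 misses that deadline by 2 days.
That is the first point of non-compliance.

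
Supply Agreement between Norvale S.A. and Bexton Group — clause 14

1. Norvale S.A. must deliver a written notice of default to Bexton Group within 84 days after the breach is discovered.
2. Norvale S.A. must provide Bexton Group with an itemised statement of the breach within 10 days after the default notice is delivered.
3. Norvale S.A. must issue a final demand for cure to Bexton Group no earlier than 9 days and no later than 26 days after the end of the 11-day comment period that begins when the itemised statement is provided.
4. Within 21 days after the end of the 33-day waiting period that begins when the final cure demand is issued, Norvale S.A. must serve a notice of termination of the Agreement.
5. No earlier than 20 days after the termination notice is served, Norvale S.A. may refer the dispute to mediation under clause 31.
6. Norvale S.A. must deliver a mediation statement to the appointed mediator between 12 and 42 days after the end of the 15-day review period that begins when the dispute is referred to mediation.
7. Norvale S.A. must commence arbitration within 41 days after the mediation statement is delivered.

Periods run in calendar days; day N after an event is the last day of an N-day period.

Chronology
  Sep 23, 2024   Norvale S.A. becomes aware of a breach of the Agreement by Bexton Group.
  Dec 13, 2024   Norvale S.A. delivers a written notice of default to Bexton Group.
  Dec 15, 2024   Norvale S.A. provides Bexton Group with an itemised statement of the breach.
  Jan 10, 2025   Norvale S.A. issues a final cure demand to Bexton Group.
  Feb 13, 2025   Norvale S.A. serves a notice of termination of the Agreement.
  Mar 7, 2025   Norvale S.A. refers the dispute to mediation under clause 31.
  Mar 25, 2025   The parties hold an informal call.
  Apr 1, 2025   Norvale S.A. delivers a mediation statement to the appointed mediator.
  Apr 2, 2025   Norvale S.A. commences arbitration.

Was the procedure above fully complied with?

No

Step 1: 84 days after Sep 23, 2024 (when the breach is discovered) is Dec 16, 2024; Dec 13, 2024 is within that limit.
Step 2: 10 days after Dec 13, 2024 (when the default notice is delivered) is Dec 23, 2024; Dec 15, 2024 is within that limit.
Step 3: the window is 9–26 days after Dec 26, 2024 (end of the 11-day comment period, which began when the itemised statement is provided on Dec 15, 2024), so Jan 4, 2025 through Jan 21, 2025; done Jan 10, 2025 — within the window.
Step 4: 21 days after Feb 12, 2025 (end of the 33-day waiting period, which began when the final cure demand is issued on Jan 10, 2025) is Mar 5, 2025; completed Feb 13, 2025, before the deadline.
Step 5: the earliest permitted date is 20 days after Feb 13, 2025 (when the termination notice is served), i.e. Mar 5, 2025; done Mar 7, 2025 — permitted.
Step 6: the window is 12–42 days after Mar 22, 2025 (end of the 15-day review period, which began when the dispute is referred to mediation on Mar 7, 2025), so Apr 3, 2025 through May 3, 2025; done Apr 1, 2025 — 2 days before the window opened.
That is the first point of non-compliance.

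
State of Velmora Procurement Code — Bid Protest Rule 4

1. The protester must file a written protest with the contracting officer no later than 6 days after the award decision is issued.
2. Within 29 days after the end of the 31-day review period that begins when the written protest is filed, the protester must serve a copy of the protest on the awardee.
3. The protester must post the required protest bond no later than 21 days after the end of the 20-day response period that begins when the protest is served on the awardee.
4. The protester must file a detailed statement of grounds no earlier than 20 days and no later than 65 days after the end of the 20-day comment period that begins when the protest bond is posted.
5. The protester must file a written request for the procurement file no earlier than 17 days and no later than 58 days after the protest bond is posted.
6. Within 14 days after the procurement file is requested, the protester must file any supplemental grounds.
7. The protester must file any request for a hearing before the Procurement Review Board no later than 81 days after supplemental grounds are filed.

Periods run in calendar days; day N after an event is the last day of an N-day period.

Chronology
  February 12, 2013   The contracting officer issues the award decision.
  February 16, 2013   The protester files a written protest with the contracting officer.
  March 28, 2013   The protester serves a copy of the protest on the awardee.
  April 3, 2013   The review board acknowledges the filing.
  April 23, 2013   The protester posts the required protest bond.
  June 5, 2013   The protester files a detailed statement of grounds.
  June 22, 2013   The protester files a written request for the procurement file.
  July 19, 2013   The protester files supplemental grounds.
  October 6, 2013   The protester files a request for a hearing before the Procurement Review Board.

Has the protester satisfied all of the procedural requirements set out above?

No

(1) due by February 12, 2013 + 6 days = February 18, 2013; February 16, 2013 is within that limit.
(2) due by March 19, 2013 + 29 days = April 17, 2013; completed March 28, 2013, before the deadline.
(3) due by April 17, 2013 + 21 days = May 8, 2013; done April 23, 2013 — timely.
(4) the permitted window runs from May 13, 2013 + 20 = June 2, 2013 to May 13, 2013 + 65 = July 17, 2013; done June 5, 2013, which is between those dates.
(5) the permitted window runs from April 23, 2013 + 17 = May 10, 2013 to April 23, 2013 + 58 = June 20, 2013; June 22, 2013 is 2 days past the end of the window.
No need to go further; step 5 was not satisfied.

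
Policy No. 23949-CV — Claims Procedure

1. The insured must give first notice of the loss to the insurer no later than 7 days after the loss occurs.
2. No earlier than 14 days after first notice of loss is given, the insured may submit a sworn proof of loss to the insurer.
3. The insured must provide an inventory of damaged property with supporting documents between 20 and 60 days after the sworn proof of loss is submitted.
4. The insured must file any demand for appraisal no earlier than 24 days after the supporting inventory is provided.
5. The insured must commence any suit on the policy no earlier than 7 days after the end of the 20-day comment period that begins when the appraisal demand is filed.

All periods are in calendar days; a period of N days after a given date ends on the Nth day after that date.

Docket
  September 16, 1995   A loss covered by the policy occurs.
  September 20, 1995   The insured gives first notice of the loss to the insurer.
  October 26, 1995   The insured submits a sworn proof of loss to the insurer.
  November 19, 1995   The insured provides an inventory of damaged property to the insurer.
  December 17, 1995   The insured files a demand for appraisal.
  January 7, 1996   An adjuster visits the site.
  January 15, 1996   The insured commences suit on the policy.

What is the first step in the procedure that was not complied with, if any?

Step 1 — counting 7 days from September 16, 1995 (when the loss occurs) gives a deadline of September 23, 1995; done September 20, 1995 — timely.
Step 2 — must wait 14 days from September 20, 1995 (when first notice of loss is given), so not before October 4, 1995; done October 26, 1995, after the minimum wait.
Step 3 — 20 and 60 days from October 26, 1995 (when the sworn proof of loss is submitted) are November 15, 1995 and December 25, 1995 respectively; done November 19, 1995, which is between those dates.
Step 4 — must wait 24 days from November 19, 1995 (when the supporting inventory is provided), so not before December 13, 1995; December 17, 1995 is on or after that date.
Step 5 — must wait 7 days from January 6, 1996 (end of the 20-day comment period, which began when the appraisal demand is filed on December 17, 1995), so not before January 13, 1996; January 15, 1996 is on or after that date.

None — every step was satisfied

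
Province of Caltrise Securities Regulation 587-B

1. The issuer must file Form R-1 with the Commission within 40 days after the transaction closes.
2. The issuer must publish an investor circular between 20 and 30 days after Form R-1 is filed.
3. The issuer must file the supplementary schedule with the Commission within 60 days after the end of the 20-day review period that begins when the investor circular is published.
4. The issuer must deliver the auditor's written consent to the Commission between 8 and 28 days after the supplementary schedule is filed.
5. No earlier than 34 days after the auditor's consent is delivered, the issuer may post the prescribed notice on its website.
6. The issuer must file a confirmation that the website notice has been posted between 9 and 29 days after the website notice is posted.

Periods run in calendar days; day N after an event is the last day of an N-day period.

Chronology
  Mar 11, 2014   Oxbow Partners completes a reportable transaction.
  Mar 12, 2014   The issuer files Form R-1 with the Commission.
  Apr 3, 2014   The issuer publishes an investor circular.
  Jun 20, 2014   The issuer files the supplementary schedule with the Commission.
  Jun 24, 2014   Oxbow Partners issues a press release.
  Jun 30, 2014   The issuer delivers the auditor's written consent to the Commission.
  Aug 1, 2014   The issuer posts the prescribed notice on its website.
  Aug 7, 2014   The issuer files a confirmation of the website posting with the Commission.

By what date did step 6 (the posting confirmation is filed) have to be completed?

Aug 30, 2014

Step 6 runs from Aug 1, 2014, when the website notice is posted. The window is 9–29 days after Aug 1, 2014; it closes on Aug 30, 2014.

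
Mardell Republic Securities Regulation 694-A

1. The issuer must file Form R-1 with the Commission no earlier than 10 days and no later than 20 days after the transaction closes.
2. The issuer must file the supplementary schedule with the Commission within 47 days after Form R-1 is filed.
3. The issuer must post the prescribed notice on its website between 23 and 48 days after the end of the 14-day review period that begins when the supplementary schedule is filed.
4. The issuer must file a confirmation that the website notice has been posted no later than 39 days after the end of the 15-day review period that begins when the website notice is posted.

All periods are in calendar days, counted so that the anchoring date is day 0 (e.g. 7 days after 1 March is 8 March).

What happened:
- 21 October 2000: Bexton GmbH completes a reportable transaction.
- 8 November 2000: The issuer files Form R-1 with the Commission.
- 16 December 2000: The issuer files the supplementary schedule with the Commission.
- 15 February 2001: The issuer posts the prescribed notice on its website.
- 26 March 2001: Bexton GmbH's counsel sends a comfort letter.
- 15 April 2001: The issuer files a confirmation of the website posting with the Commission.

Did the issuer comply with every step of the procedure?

No

(1) the permitted window runs from 21 October 2000 + 10 = 31 October 2000 to 21 October 2000 + 20 = 10 November 2000; done 8 November 2000, which is between those dates.
(2) due by 8 November 2000 + 47 days = 25 December 2000; completed 16 December 2000, before the deadline.
(3) the permitted window runs from 30 December 2000 + 23 = 22 January 2001 to 30 December 2000 + 48 = 16 February 2001; done 15 February 2001 — within the window.
(4) due by 2 March 2001 + 39 days = 10 April 2001; 15 April 2001 misses that deadline by 5 days.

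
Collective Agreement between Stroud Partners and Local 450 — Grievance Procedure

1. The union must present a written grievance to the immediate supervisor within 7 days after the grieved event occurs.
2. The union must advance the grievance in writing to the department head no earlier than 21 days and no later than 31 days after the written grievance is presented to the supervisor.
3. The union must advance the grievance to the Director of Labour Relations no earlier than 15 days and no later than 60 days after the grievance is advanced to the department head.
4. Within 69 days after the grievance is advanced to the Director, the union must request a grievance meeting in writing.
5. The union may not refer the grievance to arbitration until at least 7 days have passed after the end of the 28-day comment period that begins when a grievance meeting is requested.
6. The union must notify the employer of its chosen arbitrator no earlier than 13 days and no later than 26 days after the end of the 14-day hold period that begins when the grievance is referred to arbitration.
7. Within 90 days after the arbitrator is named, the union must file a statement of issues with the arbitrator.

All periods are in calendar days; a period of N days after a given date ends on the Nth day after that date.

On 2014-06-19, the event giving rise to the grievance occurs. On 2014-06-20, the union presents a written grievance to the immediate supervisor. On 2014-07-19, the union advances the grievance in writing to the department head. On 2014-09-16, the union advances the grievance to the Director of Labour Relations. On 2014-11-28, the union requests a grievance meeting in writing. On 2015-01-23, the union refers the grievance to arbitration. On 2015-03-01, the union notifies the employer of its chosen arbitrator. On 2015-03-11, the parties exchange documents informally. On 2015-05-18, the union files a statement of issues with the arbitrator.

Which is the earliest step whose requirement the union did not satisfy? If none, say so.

Step 1: 7 days after 2014-06-19 (when the grieved event occurs) is 2014-06-26; done 2014-06-20 — timely.
Step 2: the window is 21–31 days after 2014-06-20 (when the written grievance is presented to the supervisor), so 2014-07-11 through 2014-07-21; 2014-07-19 falls inside that range.
Step 3: the window is 15–60 days after 2014-07-19 (when the grievance is advanced to the department head), so 2014-08-03 through 2014-09-17; done 2014-09-16, which is between those dates.
Step 4: 69 days after 2014-09-16 (when the grievance is advanced to the Director) is 2014-11-24; 2014-11-28 misses that deadline by 4 days.

Step 4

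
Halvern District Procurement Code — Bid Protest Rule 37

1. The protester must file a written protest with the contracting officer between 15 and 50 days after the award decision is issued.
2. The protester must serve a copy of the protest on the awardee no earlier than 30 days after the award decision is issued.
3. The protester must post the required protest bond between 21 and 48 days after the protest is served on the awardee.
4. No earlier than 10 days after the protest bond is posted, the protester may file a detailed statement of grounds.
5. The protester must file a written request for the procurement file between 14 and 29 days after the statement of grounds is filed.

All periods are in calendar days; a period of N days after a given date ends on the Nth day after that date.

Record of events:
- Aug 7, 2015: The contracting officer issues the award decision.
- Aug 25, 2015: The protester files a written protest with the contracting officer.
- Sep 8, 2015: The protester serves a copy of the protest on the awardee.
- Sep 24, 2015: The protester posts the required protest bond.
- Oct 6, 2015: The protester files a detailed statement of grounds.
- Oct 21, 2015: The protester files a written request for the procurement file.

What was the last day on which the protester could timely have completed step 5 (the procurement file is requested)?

Nov 4, 2015

Step 5 runs from Oct 6, 2015, when the statement of grounds is filed. The window is 14–29 days after Oct 6, 2015; it closes on Nov 4, 2015.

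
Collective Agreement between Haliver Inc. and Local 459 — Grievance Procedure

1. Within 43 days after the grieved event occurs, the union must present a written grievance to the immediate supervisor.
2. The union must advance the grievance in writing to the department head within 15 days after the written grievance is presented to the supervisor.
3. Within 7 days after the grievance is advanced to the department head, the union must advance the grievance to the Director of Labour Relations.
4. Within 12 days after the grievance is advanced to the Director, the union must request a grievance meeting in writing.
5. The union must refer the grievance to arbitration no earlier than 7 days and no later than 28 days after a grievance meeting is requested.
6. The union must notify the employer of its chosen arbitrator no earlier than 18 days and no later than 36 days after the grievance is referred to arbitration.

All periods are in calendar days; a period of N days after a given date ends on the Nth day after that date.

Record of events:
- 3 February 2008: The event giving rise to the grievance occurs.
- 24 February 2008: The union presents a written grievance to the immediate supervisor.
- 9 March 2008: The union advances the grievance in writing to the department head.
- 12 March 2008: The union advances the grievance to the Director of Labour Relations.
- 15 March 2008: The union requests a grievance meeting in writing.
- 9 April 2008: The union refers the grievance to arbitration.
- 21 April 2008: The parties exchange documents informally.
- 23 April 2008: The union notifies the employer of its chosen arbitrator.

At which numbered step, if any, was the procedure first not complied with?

Step 1: 43 days after 3 February 2008 (when the grieved event occurs) is 17 March 2008; completed 24 February 2008, before the deadline.
Step 2: 15 days after 24 February 2008 (when the written grievance is presented to the supervisor) is 10 March 2008; completed 9 March 2008, before the deadline.
Step 3: 7 days after 9 March 2008 (when the grievance is advanced to the department head) is 16 March 2008; 12 March 2008 is within that limit.
Step 4: 12 days after 12 March 2008 (when the grievance is advanced to the Director) is 24 March 2008; 15 March 2008 is within that limit.
Step 5: the window is 7–28 days after 15 March 2008 (when a grievance meeting is requested), so 22 March 2008 through 12 April 2008; done 9 April 2008, which is between those dates.
Step 6: the window is 18–36 days after 9 April 2008 (when the grievance is referred to arbitration), so 27 April 2008 through 15 May 2008; done 23 April 2008 — 4 days before the window opened.

Step 6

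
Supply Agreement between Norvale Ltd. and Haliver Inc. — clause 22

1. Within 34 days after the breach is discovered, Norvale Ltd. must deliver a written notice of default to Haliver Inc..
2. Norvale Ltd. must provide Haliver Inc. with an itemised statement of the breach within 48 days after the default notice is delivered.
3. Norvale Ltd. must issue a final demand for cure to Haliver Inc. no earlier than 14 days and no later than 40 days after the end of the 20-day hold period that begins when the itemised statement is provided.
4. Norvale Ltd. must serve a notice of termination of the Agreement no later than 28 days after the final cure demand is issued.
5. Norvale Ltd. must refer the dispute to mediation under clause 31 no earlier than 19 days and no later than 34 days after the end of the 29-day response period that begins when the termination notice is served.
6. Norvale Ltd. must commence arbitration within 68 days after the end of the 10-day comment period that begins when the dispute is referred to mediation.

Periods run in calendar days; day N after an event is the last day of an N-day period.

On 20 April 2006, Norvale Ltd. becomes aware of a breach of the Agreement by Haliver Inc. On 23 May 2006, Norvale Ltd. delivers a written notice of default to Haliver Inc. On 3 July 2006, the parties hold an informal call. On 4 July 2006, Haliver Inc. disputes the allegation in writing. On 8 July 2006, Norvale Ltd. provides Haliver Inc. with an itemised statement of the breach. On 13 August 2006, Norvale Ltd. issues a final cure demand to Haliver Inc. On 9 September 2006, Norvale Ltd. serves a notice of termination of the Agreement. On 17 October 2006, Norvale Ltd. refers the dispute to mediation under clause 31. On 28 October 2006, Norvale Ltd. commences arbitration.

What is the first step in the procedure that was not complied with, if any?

Step 1 — counting 34 days from 20 April 2006 (when the breach is discovered) gives a deadline of 24 May 2006; 23 May 2006 is within that limit.
Step 2 — counting 48 days from 23 May 2006 (when the default notice is delivered) gives a deadline of 10 July 2006; 8 July 2006 is within that limit.
Step 3 — 14 and 40 days from 28 July 2006 (end of the 20-day hold period, which began when the itemised statement is provided on 8 July 2006) are 11 August 2006 and 6 September 2006 respectively; 13 August 2006 falls inside that range.
Step 4 — counting 28 days from 13 August 2006 (when the final cure demand is issued) gives a deadline of 10 September 2006; done 9 September 2006 — timely.
Step 5 — 19 and 34 days from 8 October 2006 (end of the 29-day response period, which began when the termination notice is served on 9 September 2006) are 27 October 2006 and 11 November 2006 respectively; 17 October 2006 is 10 days too early.
Later steps need not be reached.

Step 5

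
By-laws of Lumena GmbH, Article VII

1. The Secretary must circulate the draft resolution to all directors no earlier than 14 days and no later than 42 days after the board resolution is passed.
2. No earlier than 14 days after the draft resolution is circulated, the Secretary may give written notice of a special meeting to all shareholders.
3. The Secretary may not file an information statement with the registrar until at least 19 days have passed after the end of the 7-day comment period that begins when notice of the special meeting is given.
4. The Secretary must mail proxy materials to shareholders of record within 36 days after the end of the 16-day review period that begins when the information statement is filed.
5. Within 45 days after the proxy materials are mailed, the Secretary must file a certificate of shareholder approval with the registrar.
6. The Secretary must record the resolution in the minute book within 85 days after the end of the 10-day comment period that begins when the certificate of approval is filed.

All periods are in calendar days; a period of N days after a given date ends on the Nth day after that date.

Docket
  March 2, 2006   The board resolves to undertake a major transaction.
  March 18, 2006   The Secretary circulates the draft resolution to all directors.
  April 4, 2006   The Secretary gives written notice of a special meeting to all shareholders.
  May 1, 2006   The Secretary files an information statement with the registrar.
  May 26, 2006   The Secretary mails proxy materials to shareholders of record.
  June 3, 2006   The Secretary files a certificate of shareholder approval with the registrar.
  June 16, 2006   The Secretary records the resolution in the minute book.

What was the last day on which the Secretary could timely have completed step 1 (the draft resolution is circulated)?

April 13, 2006

Step 1 runs from March 2, 2006, when the board resolution is passed. The window is 14–42 days after March 2, 2006; it closes on April 13, 2006.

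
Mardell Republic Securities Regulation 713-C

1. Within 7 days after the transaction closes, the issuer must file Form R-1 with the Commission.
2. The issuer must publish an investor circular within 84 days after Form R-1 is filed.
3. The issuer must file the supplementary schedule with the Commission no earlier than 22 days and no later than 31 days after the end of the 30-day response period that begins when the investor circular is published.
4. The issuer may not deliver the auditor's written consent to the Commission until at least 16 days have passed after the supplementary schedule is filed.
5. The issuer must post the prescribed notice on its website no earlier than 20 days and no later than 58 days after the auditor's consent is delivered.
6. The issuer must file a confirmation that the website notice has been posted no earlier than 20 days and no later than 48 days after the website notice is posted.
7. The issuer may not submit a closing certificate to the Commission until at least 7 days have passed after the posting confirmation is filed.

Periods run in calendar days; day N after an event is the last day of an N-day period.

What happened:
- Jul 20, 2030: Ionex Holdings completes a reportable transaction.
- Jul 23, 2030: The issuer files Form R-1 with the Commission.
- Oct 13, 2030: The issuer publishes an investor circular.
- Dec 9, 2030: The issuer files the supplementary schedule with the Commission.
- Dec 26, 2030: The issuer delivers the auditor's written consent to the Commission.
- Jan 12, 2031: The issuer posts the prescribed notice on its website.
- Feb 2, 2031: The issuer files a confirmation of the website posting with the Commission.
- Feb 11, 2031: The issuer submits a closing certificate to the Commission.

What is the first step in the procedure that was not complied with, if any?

Step 1: 7 days after Jul 20, 2030 (when the transaction closes) is Jul 27, 2030; completed Jul 23, 2030, before the deadline.
Step 2: 84 days after Jul 23, 2030 (when Form R-1 is filed) is Oct 15, 2030; done Oct 13, 2030 — timely.
Step 3: the window is 22–31 days after Nov 12, 2030 (end of the 30-day response period, which began when the investor circular is published on Oct 13, 2030), so Dec 4, 2030 through Dec 13, 2030; Dec 9, 2030 falls inside that range.
Step 4: the earliest permitted date is 16 days after Dec 9, 2030 (when the supplementary schedule is filed), i.e. Dec 25, 2030; done Dec 26, 2030 — permitted.
Step 5: the window is 20–58 days after Dec 26, 2030 (when the auditor's consent is delivered), so Jan 15, 2031 through Feb 22, 2031; Jan 12, 2031 is 3 days too early.
That is the first point of non-compliance.

Step 5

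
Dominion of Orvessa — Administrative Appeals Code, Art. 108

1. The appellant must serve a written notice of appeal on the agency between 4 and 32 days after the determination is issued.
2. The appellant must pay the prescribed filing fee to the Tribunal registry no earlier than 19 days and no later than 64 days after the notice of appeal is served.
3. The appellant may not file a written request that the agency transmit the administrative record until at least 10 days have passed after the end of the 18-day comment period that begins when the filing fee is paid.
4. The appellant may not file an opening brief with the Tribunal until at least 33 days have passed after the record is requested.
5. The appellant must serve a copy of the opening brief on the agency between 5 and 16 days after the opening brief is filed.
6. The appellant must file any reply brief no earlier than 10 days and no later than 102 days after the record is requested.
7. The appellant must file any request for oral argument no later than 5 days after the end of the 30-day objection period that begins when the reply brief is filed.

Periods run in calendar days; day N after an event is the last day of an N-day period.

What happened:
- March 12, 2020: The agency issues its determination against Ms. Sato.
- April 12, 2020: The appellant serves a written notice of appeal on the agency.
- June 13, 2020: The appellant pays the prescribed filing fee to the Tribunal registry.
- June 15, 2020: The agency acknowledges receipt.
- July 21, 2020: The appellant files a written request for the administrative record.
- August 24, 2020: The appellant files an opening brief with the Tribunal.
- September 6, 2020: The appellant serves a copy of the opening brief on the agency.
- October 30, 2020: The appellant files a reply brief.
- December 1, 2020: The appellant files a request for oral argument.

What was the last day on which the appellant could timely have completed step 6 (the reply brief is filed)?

Step 6 runs from July 21, 2020, when the record is requested. The window is 10–102 days after July 21, 2020; it closes on October 31, 2020.

October 31, 2020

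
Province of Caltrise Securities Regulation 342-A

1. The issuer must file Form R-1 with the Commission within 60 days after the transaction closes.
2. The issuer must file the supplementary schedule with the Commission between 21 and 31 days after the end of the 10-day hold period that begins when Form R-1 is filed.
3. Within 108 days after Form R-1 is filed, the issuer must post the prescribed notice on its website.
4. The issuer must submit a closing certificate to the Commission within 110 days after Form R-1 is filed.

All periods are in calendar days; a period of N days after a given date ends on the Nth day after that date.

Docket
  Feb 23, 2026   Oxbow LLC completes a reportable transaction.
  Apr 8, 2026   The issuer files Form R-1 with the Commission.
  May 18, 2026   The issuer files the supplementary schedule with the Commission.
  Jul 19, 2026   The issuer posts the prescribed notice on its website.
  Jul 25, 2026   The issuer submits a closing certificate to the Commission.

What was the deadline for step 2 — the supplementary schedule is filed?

May 19, 2026

Form R-1 is filed on Apr 8, 2026; the 10-day hold period therefore ends Apr 18, 2026, and step 2 runs from that date. The window is 21–31 days after Apr 18, 2026; it closes on May 19, 2026.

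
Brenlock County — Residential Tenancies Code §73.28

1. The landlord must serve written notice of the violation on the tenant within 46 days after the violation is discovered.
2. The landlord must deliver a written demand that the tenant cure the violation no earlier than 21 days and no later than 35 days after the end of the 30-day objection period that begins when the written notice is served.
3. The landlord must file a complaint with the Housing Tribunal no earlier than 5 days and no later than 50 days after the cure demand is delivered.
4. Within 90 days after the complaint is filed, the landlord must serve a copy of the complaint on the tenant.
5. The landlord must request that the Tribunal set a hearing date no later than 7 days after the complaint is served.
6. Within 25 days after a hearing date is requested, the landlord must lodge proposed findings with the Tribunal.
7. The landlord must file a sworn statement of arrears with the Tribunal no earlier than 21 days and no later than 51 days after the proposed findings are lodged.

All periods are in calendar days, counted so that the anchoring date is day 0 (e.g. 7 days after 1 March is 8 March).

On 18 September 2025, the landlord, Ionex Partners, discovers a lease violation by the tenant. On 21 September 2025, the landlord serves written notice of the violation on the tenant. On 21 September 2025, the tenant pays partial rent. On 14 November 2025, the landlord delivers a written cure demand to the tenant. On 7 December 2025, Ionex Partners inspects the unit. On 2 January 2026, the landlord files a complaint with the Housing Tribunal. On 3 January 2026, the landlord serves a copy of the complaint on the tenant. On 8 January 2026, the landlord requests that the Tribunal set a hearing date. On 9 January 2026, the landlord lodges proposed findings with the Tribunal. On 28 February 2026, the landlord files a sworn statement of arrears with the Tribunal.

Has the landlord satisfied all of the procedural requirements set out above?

Step 1 — counting 46 days from 18 September 2025 (when the violation is discovered) gives a deadline of 3 November 2025; completed 21 September 2025, before the deadline.
Step 2 — 21 and 35 days from 21 October 2025 (end of the 30-day objection period, which began when the written notice is served on 21 September 2025) are 11 November 2025 and 25 November 2025 respectively; 14 November 2025 falls inside that range.
Step 3 — 5 and 50 days from 14 November 2025 (when the cure demand is delivered) are 19 November 2025 and 3 January 2026 respectively; 2 January 2026 falls inside that range.
Step 4 — counting 90 days from 2 January 2026 (when the complaint is filed) gives a deadline of 2 April 2026; 3 January 2026 is within that limit.
Step 5 — counting 7 days from 3 January 2026 (when the complaint is served) gives a deadline of 10 January 2026; 8 January 2026 is within that limit.
Step 6 — counting 25 days from 8 January 2026 (when a hearing date is requested) gives a deadline of 2 February 2026; 9 January 2026 is within that limit.
Step 7 — 21 and 51 days from 9 January 2026 (when the proposed findings are lodged) are 30 January 2026 and 1 March 2026 respectively; 28 February 2026 falls inside that range.

Yes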